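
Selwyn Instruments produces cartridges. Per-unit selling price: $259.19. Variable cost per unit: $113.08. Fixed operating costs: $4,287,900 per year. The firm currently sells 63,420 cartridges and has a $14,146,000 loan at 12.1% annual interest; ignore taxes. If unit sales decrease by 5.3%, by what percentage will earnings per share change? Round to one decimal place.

At 63,420 units, contribution = 63,420 × $146.11 = $9,266,296.20.
Operating income = contribution − fixed costs = $9,266,296.20 − $4,287,900 = $4,978,396.20.
Interest = $1,711,666.00, so EBIT − I = $3,266,730.20.
Degree of combined leverage = contribution ÷ (EBIT − I) = $9,266,296.20 ÷ $3,266,730.20 = 2.8366.
%ΔEPS = DCL × %ΔSales = 2.8366 × -5.3% = -15.0%.

-15.0%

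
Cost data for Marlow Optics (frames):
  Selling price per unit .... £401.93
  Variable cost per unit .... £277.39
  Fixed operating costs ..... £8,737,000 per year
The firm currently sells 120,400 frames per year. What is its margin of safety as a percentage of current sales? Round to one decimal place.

41.7%

Unit CM = price − variable cost = £401.93 − £277.39 = £124.54. Break-even units = £8,737,000 ÷ £124.54 = 70,154.17; break-even revenue = 70,154.17 × £401.93 = £28,197,064.48.
Actual sales revenue = 120,400 × £401.93 = £48,392,372.00.
Margin of safety = (£48,392,372.00 − £28,197,064.48) ÷ £48,392,372.00 = 41.7%.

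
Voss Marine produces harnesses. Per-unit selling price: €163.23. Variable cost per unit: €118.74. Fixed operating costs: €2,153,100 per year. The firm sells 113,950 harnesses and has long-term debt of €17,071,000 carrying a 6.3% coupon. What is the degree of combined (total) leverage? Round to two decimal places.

2.75

Contribution at this volume is 113,950 × €44.49 = €5,069,635.50.
Subtracting fixed costs: EBIT = €5,069,635.50 − €2,153,100 = €2,916,535.50. Interest = €1,075,473.00.
DOL = €5,069,635.50 ÷ €2,916,535.50 = 1.7382; DFL = €2,916,535.50 ÷ €1,841,062.50 = 1.5842.
Combined leverage = 1.7382 × 1.5842 = 2.7537.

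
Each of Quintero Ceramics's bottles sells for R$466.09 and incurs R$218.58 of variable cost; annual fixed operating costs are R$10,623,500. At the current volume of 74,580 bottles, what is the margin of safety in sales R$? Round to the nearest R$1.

R$14,755,711

Each unit contributes R$466.09 − R$218.58 = R$247.51. Break-even units = R$10,623,500 ÷ R$247.51 = 42,921.50; break-even revenue = 42,921.50 × R$466.09 = R$20,005,281.06.
Current sales = 74,580 × R$466.09 = R$34,760,992.20.
Margin of safety = R$34,760,992.20 − R$20,005,281.06 = R$14,755,711.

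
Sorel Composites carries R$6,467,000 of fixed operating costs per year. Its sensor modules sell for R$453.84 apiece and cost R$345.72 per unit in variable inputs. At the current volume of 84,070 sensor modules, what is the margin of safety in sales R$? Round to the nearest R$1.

Unit CM = price − variable cost = R$453.84 − R$345.72 = R$108.12. Break-even units = R$6,467,000 ÷ R$108.12 = 59,813.17; break-even revenue = 59,813.17 × R$453.84 = R$27,145,609.32.
Current sales = 84,070 × R$453.84 = R$38,154,328.80.
Margin of safety = R$38,154,328.80 − R$27,145,609.32 = R$11,008,719.

R$11,008,719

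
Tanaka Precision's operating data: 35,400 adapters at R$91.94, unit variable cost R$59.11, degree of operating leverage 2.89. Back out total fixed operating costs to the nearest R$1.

R$760,043

At 35,400 units, contribution = 35,400 × R$32.83 = R$1,162,182.00.
Since DOL = CM ÷ EBIT, EBIT = R$1,162,182.00 ÷ 2.89 = R$402,139.10.
And FC = contribution − EBIT = R$1,162,182.00 − R$402,139.10 = R$760,043.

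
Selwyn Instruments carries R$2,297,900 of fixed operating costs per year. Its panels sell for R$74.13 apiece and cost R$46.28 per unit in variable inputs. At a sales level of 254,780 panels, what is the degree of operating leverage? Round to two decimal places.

1.48

At 254,780 units, contribution = 254,780 × R$27.85 = R$7,095,623.00.
EBIT = R$7,095,623.00 − R$2,297,900 = R$4,797,723.00.
So DOL = total CM / EBIT = R$7,095,623.00 / R$4,797,723.00 = 1.4790.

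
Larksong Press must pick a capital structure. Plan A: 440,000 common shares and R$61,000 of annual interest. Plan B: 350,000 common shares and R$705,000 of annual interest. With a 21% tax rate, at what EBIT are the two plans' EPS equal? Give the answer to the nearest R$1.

R$3,209,444

Set EPS_A = EPS_B: (EBIT − R$61,000)(1 − 0.21) ÷ 440,000 = (EBIT − R$705,000)(1 − 0.21) ÷ 350,000.
Cancelling (1 − t) and cross-multiplying: 350,000·(EBIT − 61,000) = 440,000·(EBIT − 705,000).
Solving, EBIT = (705,000·440,000 − 61,000·350,000) / (440,000 − 350,000) = 288,850,000,000 / 90,000 = 3,209,444.44.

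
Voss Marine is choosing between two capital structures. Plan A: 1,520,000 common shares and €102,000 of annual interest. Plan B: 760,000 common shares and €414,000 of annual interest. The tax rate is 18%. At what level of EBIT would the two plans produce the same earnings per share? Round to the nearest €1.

€726,000

At indifference, (EBIT − 102,000)(1 − t)/1,520,000 = (EBIT − 414,000)(1 − t)/760,000.
Cancelling (1 − t) and cross-multiplying: 760,000·(EBIT − 102,000) = 1,520,000·(EBIT − 414,000).
EBIT × (1,520,000 − 760,000) = 414,000 × 1,520,000 − 102,000 × 760,000 = 551,760,000,000, so EBIT = 551,760,000,000 ÷ 760,000 = 726,000.00.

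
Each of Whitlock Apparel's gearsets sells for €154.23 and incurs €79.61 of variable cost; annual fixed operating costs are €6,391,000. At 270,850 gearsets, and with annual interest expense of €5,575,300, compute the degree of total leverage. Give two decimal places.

2.45

Total contribution margin = 270,850 × €74.62 = €20,210,827.00.
Operating income = contribution − fixed costs = €20,210,827.00 − €6,391,000 = €13,819,827.00. Interest = €5,575,300.00.
DOL = €20,210,827.00 ÷ €13,819,827.00 = 1.4625; DFL = €13,819,827.00 ÷ €8,244,527.00 = 1.6762.
DCL = DOL × DFL = 1.4625 × 1.6762 = 2.4514.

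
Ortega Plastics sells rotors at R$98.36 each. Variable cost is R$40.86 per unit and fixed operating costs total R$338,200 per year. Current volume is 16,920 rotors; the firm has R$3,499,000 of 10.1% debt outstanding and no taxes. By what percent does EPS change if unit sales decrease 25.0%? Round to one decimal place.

Contribution at this volume is 16,920 × R$57.50 = R$972,900.00.
Subtracting fixed costs: EBIT = R$972,900.00 − R$338,200 = R$634,700.00.
After interest of R$353,399.00, pre-tax earnings = R$281,301.00.
DCL = total CM / (EBIT − I) = R$972,900.00 / R$281,301.00 = 3.4586.
%ΔEPS = DCL × %ΔSales = 3.4586 × -25.0% = -86.5%.

-86.5%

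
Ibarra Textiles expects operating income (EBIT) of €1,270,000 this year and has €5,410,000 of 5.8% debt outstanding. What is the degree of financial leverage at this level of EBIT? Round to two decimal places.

Annual interest charges come to €313,780.00.
DFL = EBIT ÷ (EBIT − I) = €1,270,000 ÷ (€1,270,000 − €313,780.00) = €1,270,000 ÷ €956,220.00 = 1.3281.

1.33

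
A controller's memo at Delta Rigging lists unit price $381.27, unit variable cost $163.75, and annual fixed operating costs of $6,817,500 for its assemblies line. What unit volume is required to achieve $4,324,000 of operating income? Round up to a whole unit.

Each unit contributes $381.27 − $163.75 = $217.52.
Required volume = (fixed costs + target profit) ÷ CM = ($6,817,500 + $4,324,000) ÷ $217.52 = 51,220.58, so 51,221 assemblies.

51,221 assemblies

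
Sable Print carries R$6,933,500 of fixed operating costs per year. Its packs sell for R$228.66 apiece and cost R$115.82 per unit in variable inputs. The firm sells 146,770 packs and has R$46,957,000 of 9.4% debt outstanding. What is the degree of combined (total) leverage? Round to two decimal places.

3.18

At 146,770 units, contribution = 146,770 × R$112.84 = R$16,561,526.80.
Subtracting fixed costs: EBIT = R$16,561,526.80 − R$6,933,500 = R$9,628,026.80. Interest = R$4,413,958.00, so EBIT − I = R$5,214,068.80.
DCL = contribution ÷ (EBIT − I) = R$16,561,526.80 ÷ R$5,214,068.80 = 3.1763.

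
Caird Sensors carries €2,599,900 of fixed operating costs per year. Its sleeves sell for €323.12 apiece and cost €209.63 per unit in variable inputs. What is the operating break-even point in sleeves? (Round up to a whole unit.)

22,909 sleeves

Unit CM = price − variable cost = €323.12 − €209.63 = €113.49.
Units to break even: €2,599,900 ÷ €113.49 = 22,908.63, rounded up to 22,909.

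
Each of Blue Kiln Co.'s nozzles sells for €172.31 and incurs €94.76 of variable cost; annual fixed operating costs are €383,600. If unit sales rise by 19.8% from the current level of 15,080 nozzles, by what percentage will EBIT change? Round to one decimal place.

At 15,080 units, contribution = 15,080 × €77.55 = €1,169,454.00.
Operating income = contribution − fixed costs = €1,169,454.00 − €383,600 = €785,854.00.
DOL = contribution ÷ EBIT = €1,169,454.00 ÷ €785,854.00 = 1.4881.
Operating income changes by 1.4881 × +19.8% = +29.5%.

+29.5%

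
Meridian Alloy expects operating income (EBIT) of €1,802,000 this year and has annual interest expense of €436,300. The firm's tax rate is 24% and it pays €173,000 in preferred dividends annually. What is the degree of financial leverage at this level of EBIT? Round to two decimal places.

1.58

Interest = €436,300.00.
Preferred dividends grossed up pre-tax: €173,000 / (1 − 0.24) = €227,631.58.
DFL = EBIT ÷ [EBIT − I − D_p/(1−t)] = €1,802,000 ÷ [€1,802,000 − €436,300.00 − €227,631.58] = €1,802,000 ÷ €1,138,068.42 = 1.5834.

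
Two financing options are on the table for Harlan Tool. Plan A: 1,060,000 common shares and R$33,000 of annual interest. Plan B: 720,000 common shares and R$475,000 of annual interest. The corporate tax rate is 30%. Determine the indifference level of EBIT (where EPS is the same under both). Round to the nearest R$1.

Set EPS_A = EPS_B: (EBIT − R$33,000)(1 − 0.30) ÷ 1,060,000 = (EBIT − R$475,000)(1 − 0.30) ÷ 720,000.
The (1 − t) factor cancels: (EBIT − 33,000) × 720,000 = (EBIT − 475,000) × 1,060,000.
Solving, EBIT = (475,000·1,060,000 − 33,000·720,000) / (1,060,000 − 720,000) = 479,740,000,000 / 340,000 = 1,411,000.00.

R$1,411,000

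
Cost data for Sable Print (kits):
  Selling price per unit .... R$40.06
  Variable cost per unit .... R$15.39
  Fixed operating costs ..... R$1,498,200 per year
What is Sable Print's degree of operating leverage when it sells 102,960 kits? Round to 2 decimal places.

Contribution at this volume is 102,960 × R$24.67 = R$2,540,023.20.
Subtracting fixed costs: EBIT = R$2,540,023.20 − R$1,498,200 = R$1,041,823.20.
Degree of operating leverage = R$2,540,023.20 / R$1,041,823.20 = 2.4381.

2.44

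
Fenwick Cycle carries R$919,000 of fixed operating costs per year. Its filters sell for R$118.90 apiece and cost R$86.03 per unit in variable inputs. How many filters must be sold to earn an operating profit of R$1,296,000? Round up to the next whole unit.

67,387 filters

Unit CM = price − variable cost = R$118.90 − R$86.03 = R$32.87.
Need Q such that Q × R$32.87 − R$919,000 = R$1,296,000, i.e. Q = R$2,215,000 / R$32.87 = 67,386.67 → 67,387.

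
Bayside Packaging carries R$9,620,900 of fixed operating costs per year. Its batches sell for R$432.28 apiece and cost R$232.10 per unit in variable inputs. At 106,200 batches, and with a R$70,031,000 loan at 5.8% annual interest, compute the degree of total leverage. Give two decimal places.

Total contribution margin = 106,200 × R$200.18 = R$21,259,116.00.
Operating income = contribution − fixed costs = R$21,259,116.00 − R$9,620,900 = R$11,638,216.00. Interest = R$4,061,798.00, so EBIT − I = R$7,576,418.00.
Degree of total leverage = total CM / (EBIT − interest) = R$21,259,116.00 / R$7,576,418.00 = 2.8060.

2.81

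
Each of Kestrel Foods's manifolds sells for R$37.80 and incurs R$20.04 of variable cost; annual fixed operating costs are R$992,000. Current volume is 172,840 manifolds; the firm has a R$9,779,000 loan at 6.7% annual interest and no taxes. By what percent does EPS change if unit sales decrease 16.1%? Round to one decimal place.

-34.7%

Total contribution margin = 172,840 × R$17.76 = R$3,069,638.40.
EBIT = R$3,069,638.40 − R$992,000 = R$2,077,638.40.
After interest of R$655,193.00, pre-tax earnings = R$1,422,445.40.
Degree of combined leverage = contribution ÷ (EBIT − I) = R$3,069,638.40 ÷ R$1,422,445.40 = 2.1580.
EPS therefore changes by 2.1580 × (-16.1%) = -34.7%.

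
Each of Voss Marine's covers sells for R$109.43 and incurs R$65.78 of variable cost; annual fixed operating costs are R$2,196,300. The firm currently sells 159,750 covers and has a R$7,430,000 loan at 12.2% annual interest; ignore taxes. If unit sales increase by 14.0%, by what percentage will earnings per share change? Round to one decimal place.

+25.2%

Total contribution margin = 159,750 × R$43.65 = R$6,973,087.50.
Subtracting fixed costs: EBIT = R$6,973,087.50 − R$2,196,300 = R$4,776,787.50.
Interest = R$906,460.00, so EBIT − I = R$3,870,327.50.
Degree of combined leverage = contribution ÷ (EBIT − I) = R$6,973,087.50 ÷ R$3,870,327.50 = 1.8017.
EPS therefore changes by 1.8017 × (+14.0%) = +25.2%.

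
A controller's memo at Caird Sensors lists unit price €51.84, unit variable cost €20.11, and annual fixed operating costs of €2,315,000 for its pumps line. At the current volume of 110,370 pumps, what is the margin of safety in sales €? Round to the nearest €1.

Unit CM = price − variable cost = €51.84 − €20.11 = €31.73. Break-even units = €2,315,000 ÷ €31.73 = 72,959.34; break-even revenue = 72,959.34 × €51.84 = €3,782,212.42.
Actual sales revenue = 110,370 × €51.84 = €5,721,580.80.
Margin of safety = €5,721,580.80 − €3,782,212.42 = €1,939,368.

€1,939,368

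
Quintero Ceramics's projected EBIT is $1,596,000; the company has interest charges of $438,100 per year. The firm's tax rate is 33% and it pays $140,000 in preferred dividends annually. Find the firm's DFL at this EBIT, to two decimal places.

Annual interest charges come to $438,100.00.
Preferred dividends grossed up pre-tax: $140,000 / (1 − 0.33) = $208,955.22.
DFL = EBIT ÷ [EBIT − I − D_p/(1−t)] = $1,596,000 ÷ [$1,596,000 − $438,100.00 − $208,955.22] = $1,596,000 ÷ $948,944.78 = 1.6819.

1.68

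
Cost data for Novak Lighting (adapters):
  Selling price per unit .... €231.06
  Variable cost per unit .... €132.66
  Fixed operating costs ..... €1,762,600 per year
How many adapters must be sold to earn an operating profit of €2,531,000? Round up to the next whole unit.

Unit CM = price − variable cost = €231.06 − €132.66 = €98.40.
Units = (FC + target) / CM = (€1,762,600 + €2,531,000) / €98.40 = 43,634.15, so 43,635 adapters.

43,635 adapters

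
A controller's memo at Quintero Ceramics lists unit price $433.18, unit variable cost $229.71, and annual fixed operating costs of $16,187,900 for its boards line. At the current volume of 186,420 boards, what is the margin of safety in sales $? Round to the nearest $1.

Each unit contributes $433.18 − $229.71 = $203.47. Break-even units = $16,187,900 ÷ $203.47 = 79,559.15; break-even revenue = 79,559.15 × $433.18 = $34,463,432.06.
Actual sales revenue = 186,420 × $433.18 = $80,753,415.60.
Margin of safety = $80,753,415.60 − $34,463,432.06 = $46,289,984.

$46,289,984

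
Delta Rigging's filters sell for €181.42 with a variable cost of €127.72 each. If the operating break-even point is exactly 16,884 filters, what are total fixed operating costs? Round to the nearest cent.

€906,670.80

Unit CM = price − variable cost = €181.42 − €127.72 = €53.70.
Since BE = FC / CM, FC = 16,884 × €53.70 = €906,670.80.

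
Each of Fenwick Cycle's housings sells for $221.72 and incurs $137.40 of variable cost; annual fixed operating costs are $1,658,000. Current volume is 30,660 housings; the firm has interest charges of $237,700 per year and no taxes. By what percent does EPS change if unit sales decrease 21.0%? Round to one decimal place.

Total contribution margin = 30,660 × $84.32 = $2,585,251.20.
EBIT = $2,585,251.20 − $1,658,000 = $927,251.20.
After interest of $237,700.00, pre-tax earnings = $689,551.20.
Degree of combined leverage = contribution ÷ (EBIT − I) = $2,585,251.20 ÷ $689,551.20 = 3.7492.
%ΔEPS = DCL × %ΔSales = 3.7492 × -21.0% = -78.7%.

-78.7%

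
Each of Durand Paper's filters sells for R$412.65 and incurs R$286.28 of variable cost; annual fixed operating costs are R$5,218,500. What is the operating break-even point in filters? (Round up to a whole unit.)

Unit CM = price − variable cost = R$412.65 − R$286.28 = R$126.37.
Break-even Q = R$5,218,500 / R$126.37 = 41,295.40 → 41,296 filters.

41,296 filters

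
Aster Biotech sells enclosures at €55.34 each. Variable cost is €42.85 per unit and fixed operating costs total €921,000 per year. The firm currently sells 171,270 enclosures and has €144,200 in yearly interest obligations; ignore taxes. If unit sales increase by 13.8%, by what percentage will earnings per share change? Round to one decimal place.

+27.5%

At 171,270 units, contribution = 171,270 × €12.49 = €2,139,162.30.
Operating income = contribution − fixed costs = €2,139,162.30 − €921,000 = €1,218,162.30.
Interest = €144,200.00, so EBIT − I = €1,073,962.30.
Degree of combined leverage = contribution ÷ (EBIT − I) = €2,139,162.30 ÷ €1,073,962.30 = 1.9918.
EPS therefore changes by 1.9918 × (+13.8%) = +27.5%.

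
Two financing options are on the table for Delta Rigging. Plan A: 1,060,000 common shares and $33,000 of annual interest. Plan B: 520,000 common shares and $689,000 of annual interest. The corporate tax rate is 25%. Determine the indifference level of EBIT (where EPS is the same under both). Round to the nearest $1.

$1,320,704

At indifference, (EBIT − 33,000)(1 − t)/1,060,000 = (EBIT − 689,000)(1 − t)/520,000.
The (1 − t) factor cancels: (EBIT − 33,000) × 520,000 = (EBIT − 689,000) × 1,060,000.
Solving, EBIT = (689,000·1,060,000 − 33,000·520,000) / (1,060,000 − 520,000) = 713,180,000,000 / 540,000 = 1,320,703.70.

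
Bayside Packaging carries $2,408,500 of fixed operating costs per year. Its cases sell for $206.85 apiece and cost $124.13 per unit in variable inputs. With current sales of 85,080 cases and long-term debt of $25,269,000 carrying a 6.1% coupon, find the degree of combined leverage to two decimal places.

Contribution at this volume is 85,080 × $82.72 = $7,037,817.60.
EBIT = $7,037,817.60 − $2,408,500 = $4,629,317.60. Interest = $1,541,409.00.
DOL = $7,037,817.60 ÷ $4,629,317.60 = 1.5203; DFL = $4,629,317.60 ÷ $3,087,908.60 = 1.4992.
Combined leverage = 1.5203 × 1.4992 = 2.2792.

2.28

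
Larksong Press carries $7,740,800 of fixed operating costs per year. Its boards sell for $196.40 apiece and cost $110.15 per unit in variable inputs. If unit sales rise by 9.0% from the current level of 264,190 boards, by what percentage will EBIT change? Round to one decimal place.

+13.6%

Total contribution margin = 264,190 × $86.25 = $22,786,387.50.
Subtracting fixed costs: EBIT = $22,786,387.50 − $7,740,800 = $15,045,587.50.
DOL = contribution ÷ EBIT = $22,786,387.50 ÷ $15,045,587.50 = 1.5145.
So EBIT moves 1.5145 × (+9.0%) = +13.6%.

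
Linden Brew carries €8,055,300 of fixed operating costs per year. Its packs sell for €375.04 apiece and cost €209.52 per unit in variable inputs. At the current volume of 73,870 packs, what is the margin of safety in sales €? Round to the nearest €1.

€9,452,273

Each unit contributes €375.04 − €209.52 = €165.52. Break-even units = €8,055,300 ÷ €165.52 = 48,666.63; break-even revenue = 48,666.63 × €375.04 = €18,251,931.56.
Current sales = 73,870 × €375.04 = €27,704,204.80.
Margin of safety = €27,704,204.80 − €18,251,931.56 = €9,452,273.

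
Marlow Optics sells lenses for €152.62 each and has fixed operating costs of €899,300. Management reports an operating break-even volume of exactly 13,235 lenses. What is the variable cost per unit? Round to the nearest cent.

At break-even, FC = Q × (P − VC), so P − VC = €899,300 ÷ 13,235 = €67.9486.
Hence VC = price − CM = €152.62 − €67.9486 = €84.67.

€84.67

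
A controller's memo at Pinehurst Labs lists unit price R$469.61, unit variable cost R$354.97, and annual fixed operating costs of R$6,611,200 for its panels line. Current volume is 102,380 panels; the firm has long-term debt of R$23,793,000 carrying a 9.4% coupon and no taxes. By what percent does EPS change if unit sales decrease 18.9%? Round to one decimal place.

-76.8%

Contribution at this volume is 102,380 × R$114.64 = R$11,736,843.20.
EBIT = R$11,736,843.20 − R$6,611,200 = R$5,125,643.20.
After interest of R$2,236,542.00, pre-tax earnings = R$2,889,101.20.
Degree of combined leverage = contribution ÷ (EBIT − I) = R$11,736,843.20 ÷ R$2,889,101.20 = 4.0625.
%ΔEPS = DCL × %ΔSales = 4.0625 × -18.9% = -76.8%.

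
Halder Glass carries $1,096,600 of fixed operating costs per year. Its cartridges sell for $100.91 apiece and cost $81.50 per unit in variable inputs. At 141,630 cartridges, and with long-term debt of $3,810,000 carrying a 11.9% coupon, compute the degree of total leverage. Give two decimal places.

2.29

At 141,630 units, contribution = 141,630 × $19.41 = $2,749,038.30.
EBIT = $2,749,038.30 − $1,096,600 = $1,652,438.30. Interest = $453,390.00, so EBIT − I = $1,199,048.30.
DCL = contribution ÷ (EBIT − I) = $2,749,038.30 ÷ $1,199,048.30 = 2.2927.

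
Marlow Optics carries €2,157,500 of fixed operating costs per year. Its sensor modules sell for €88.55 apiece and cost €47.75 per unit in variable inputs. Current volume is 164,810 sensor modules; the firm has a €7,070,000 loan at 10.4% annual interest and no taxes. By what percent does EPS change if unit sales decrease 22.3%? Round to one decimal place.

-39.1%

At 164,810 units, contribution = 164,810 × €40.80 = €6,724,248.00.
Subtracting fixed costs: EBIT = €6,724,248.00 − €2,157,500 = €4,566,748.00.
After interest of €735,280.00, pre-tax earnings = €3,831,468.00.
DCL = total CM / (EBIT − I) = €6,724,248.00 / €3,831,468.00 = 1.7550.
EPS therefore changes by 1.7550 × (-22.3%) = -39.1%.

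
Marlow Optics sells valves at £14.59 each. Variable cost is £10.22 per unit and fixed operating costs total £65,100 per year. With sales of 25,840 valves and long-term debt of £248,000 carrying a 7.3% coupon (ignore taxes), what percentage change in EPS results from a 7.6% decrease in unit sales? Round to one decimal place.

-28.9%

At 25,840 units, contribution = 25,840 × £4.37 = £112,920.80.
EBIT = £112,920.80 − £65,100 = £47,820.80.
Interest = £18,104.00, so EBIT − I = £29,716.80.
DCL = total CM / (EBIT − I) = £112,920.80 / £29,716.80 = 3.7999.
%ΔEPS = DCL × %ΔSales = 3.7999 × -7.6% = -28.9%.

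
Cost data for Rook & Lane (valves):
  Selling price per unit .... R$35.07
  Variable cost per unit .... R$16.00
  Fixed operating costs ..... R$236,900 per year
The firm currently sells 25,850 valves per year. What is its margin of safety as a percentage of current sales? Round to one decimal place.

Contribution margin per unit = R$35.07 − R$16.00 = R$19.07. Break-even units = R$236,900 ÷ R$19.07 = 12,422.65; break-even revenue = 12,422.65 × R$35.07 = R$435,662.45.
Actual sales revenue = 25,850 × R$35.07 = R$906,559.50.
Margin of safety = (R$906,559.50 − R$435,662.45) ÷ R$906,559.50 = 51.9%.

51.9%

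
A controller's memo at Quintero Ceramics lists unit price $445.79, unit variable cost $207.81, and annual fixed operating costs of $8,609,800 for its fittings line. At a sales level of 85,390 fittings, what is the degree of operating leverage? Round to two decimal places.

At 85,390 units, contribution = 85,390 × $237.98 = $20,321,112.20.
Operating income = contribution − fixed costs = $20,321,112.20 − $8,609,800 = $11,711,312.20.
Degree of operating leverage = $20,321,112.20 / $11,711,312.20 = 1.7352.

1.74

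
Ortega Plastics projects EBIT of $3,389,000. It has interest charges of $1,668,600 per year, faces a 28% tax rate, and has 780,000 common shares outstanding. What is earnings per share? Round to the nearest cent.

$1.59

Pre-tax income = $3,389,000 − $1,668,600.00 = $1,720,400.00.
Net income = $1,720,400.00 × (1 − 0.28) = $1,238,688.00.
EPS = $1,238,688.00 ÷ 780,000 = $1.59.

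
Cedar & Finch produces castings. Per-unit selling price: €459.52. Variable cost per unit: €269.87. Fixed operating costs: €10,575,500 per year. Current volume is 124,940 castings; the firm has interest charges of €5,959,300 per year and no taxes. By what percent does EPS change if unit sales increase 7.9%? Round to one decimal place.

Contribution at this volume is 124,940 × €189.65 = €23,694,871.00.
Operating income = contribution − fixed costs = €23,694,871.00 − €10,575,500 = €13,119,371.00.
Interest = €5,959,300.00, so EBIT − I = €7,160,071.00.
DCL = total CM / (EBIT − I) = €23,694,871.00 / €7,160,071.00 = 3.3093.
EPS therefore changes by 3.3093 × (+7.9%) = +26.1%.

+26.1%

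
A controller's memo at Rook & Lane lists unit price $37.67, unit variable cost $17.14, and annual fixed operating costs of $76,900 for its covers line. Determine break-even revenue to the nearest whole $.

Contribution margin per unit = $37.67 − $17.14 = $20.53, a CM ratio of $20.53 ÷ $37.67 = 0.5450.
Break-even revenue = fixed costs × price ÷ CM = $76,900 × $37.67 ÷ $20.53 = $141,102.

$141,102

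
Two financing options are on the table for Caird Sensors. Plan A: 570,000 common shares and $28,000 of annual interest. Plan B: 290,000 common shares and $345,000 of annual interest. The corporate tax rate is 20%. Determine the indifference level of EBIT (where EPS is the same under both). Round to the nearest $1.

$673,321

Set EPS_A = EPS_B: (EBIT − $28,000)(1 − 0.20) ÷ 570,000 = (EBIT − $345,000)(1 − 0.20) ÷ 290,000.
Cancelling (1 − t) and cross-multiplying: 290,000·(EBIT − 28,000) = 570,000·(EBIT − 345,000).
EBIT × (570,000 − 290,000) = 345,000 × 570,000 − 28,000 × 290,000 = 188,530,000,000, so EBIT = 188,530,000,000 ÷ 280,000 = 673,321.43.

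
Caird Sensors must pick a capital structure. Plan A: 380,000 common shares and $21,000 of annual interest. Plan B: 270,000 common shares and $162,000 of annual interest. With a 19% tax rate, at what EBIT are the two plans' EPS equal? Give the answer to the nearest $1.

At indifference, (EBIT − 21,000)(1 − t)/380,000 = (EBIT − 162,000)(1 − t)/270,000.
Cancelling (1 − t) and cross-multiplying: 270,000·(EBIT − 21,000) = 380,000·(EBIT − 162,000).
Solving, EBIT = (162,000·380,000 − 21,000·270,000) / (380,000 − 270,000) = 55,890,000,000 / 110,000 = 508,090.91.

$508,091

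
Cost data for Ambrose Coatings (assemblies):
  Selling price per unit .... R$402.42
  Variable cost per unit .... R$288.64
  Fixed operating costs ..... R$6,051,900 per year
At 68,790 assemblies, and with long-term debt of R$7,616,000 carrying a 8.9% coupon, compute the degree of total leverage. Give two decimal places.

Contribution at this volume is 68,790 × R$113.78 = R$7,826,926.20.
EBIT = R$7,826,926.20 − R$6,051,900 = R$1,775,026.20. Interest = R$677,824.00, so EBIT − I = R$1,097,202.20.
Degree of total leverage = total CM / (EBIT − interest) = R$7,826,926.20 / R$1,097,202.20 = 7.1335.

7.13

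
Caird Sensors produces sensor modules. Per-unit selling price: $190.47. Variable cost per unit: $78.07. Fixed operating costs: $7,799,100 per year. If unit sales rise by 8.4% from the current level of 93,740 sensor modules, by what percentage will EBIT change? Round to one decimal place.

+32.3%

At 93,740 units, contribution = 93,740 × $112.40 = $10,536,376.00.
Subtracting fixed costs: EBIT = $10,536,376.00 − $7,799,100 = $2,737,276.00.
So DOL = total CM / EBIT = $10,536,376.00 / $2,737,276.00 = 3.8492.
%ΔEBIT = DOL × %ΔSales = 3.8492 × +8.4% = +32.3%.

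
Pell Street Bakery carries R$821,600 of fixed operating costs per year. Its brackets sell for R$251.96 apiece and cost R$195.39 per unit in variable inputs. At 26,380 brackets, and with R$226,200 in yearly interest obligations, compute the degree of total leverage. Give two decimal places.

3.36

At 26,380 units, contribution = 26,380 × R$56.57 = R$1,492,316.60.
Operating income = contribution − fixed costs = R$1,492,316.60 − R$821,600 = R$670,716.60. Interest = R$226,200.00, so EBIT − I = R$444,516.60.
DCL = contribution ÷ (EBIT − I) = R$1,492,316.60 ÷ R$444,516.60 = 3.3572.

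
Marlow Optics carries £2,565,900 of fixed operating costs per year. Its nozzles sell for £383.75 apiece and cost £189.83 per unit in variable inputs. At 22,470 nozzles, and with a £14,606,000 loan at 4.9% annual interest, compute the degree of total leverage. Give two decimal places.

4.05

Contribution at this volume is 22,470 × £193.92 = £4,357,382.40.
Subtracting fixed costs: EBIT = £4,357,382.40 − £2,565,900 = £1,791,482.40. Interest = £715,694.00, so EBIT − I = £1,075,788.40.
DCL = contribution ÷ (EBIT − I) = £4,357,382.40 ÷ £1,075,788.40 = 4.0504.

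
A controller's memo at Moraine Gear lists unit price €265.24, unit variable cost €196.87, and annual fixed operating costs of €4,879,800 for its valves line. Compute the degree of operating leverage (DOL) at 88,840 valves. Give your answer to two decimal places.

Contribution at this volume is 88,840 × €68.37 = €6,073,990.80.
Subtracting fixed costs: EBIT = €6,073,990.80 − €4,879,800 = €1,194,190.80.
DOL = contribution ÷ EBIT = €6,073,990.80 ÷ €1,194,190.80 = 5.0863.

5.09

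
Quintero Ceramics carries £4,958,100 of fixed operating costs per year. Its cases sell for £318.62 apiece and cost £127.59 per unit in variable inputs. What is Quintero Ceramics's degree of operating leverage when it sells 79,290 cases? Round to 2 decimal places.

Contribution at this volume is 79,290 × £191.03 = £15,146,768.70.
EBIT = £15,146,768.70 − £4,958,100 = £10,188,668.70.
So DOL = total CM / EBIT = £15,146,768.70 / £10,188,668.70 = 1.4866.

1.49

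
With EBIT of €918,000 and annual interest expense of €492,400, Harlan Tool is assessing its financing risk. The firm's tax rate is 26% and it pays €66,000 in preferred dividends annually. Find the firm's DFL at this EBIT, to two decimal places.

2.73

Interest = €492,400.00.
Preferred dividends grossed up pre-tax: €66,000 / (1 − 0.26) = €89,189.19.
DFL = EBIT ÷ [EBIT − I − D_p/(1−t)] = €918,000 ÷ [€918,000 − €492,400.00 − €89,189.19] = €918,000 ÷ €336,410.81 = 2.7288.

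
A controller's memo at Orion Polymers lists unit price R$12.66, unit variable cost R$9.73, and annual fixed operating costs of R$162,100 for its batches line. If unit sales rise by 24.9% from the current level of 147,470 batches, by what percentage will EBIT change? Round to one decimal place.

Total contribution margin = 147,470 × R$2.93 = R$432,087.10.
Operating income = contribution − fixed costs = R$432,087.10 − R$162,100 = R$269,987.10.
DOL = contribution ÷ EBIT = R$432,087.10 ÷ R$269,987.10 = 1.6004.
%ΔEBIT = DOL × %ΔSales = 1.6004 × +24.9% = +39.8%.

+39.8%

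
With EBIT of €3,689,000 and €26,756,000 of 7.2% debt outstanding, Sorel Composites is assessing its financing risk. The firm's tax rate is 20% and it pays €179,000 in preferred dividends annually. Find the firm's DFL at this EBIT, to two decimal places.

Interest = €1,926,432.00.
Pre-tax preferred-dividend burden = €179,000 ÷ (1 − 0.20) = €223,750.00.
DFL = EBIT ÷ [EBIT − I − D_p/(1−t)] = €3,689,000 ÷ [€3,689,000 − €1,926,432.00 − €223,750.00] = €3,689,000 ÷ €1,538,818.00 = 2.3973.

2.40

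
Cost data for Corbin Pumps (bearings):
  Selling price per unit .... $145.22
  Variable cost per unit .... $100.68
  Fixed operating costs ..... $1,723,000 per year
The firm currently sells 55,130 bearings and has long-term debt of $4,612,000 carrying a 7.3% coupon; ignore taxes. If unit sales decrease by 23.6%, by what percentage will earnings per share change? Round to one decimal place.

-146.4%

Total contribution margin = 55,130 × $44.54 = $2,455,490.20.
EBIT = $2,455,490.20 − $1,723,000 = $732,490.20.
Interest = $336,676.00, so EBIT − I = $395,814.20.
DCL = total CM / (EBIT − I) = $2,455,490.20 / $395,814.20 = 6.2036.
EPS therefore changes by 6.2036 × (-23.6%) = -146.4%.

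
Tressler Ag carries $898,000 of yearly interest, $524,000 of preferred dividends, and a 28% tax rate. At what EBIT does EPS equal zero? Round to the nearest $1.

Preferred dividends are paid after tax, so their pre-tax equivalent is $524,000 ÷ (1 − 0.28) = $727,777.78.
Financial break-even EBIT = interest + D_p ÷ (1 − t) = $898,000 + $727,777.78 = $1,625,777.78.

$1,625,778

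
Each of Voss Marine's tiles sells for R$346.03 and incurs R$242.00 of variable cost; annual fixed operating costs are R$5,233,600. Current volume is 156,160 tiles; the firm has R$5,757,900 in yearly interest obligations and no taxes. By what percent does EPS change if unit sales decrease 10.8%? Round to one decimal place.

Total contribution margin = 156,160 × R$104.03 = R$16,245,324.80.
EBIT = R$16,245,324.80 − R$5,233,600 = R$11,011,724.80.
After interest of R$5,757,900.00, pre-tax earnings = R$5,253,824.80.
DCL = total CM / (EBIT − I) = R$16,245,324.80 / R$5,253,824.80 = 3.0921.
%ΔEPS = DCL × %ΔSales = 3.0921 × -10.8% = -33.4%.

-33.4%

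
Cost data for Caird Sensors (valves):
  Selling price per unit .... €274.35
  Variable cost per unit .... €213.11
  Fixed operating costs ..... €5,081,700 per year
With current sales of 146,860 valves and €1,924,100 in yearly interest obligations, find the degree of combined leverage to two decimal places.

Contribution at this volume is 146,860 × €61.24 = €8,993,706.40.
Subtracting fixed costs: EBIT = €8,993,706.40 − €5,081,700 = €3,912,006.40. Interest = €1,924,100.00, so EBIT − I = €1,987,906.40.
Degree of total leverage = total CM / (EBIT − interest) = €8,993,706.40 / €1,987,906.40 = 4.5242.

4.52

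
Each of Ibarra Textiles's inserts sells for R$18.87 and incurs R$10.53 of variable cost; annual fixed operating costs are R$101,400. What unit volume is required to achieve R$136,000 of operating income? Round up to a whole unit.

Unit CM = price − variable cost = R$18.87 − R$10.53 = R$8.34.
Need Q such that Q × R$8.34 − R$101,400 = R$136,000, i.e. Q = R$237,400 / R$8.34 = 28,465.23 → 28,466.

28,466 inserts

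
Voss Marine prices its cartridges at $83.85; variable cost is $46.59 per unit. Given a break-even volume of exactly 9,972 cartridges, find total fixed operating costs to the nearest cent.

Contribution margin per unit = $83.85 − $46.59 = $37.26.
Since BE = FC / CM, FC = 9,972 × $37.26 = $371,556.72.

$371,556.72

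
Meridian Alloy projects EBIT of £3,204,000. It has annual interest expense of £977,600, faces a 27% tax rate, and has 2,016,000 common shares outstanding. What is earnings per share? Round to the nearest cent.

£0.81

Pre-tax income = £3,204,000 − £977,600.00 = £2,226,400.00.
Net income = £2,226,400.00 × (1 − 0.27) = £1,625,272.00.
Per share: £1,625,272.00 / 2,016,000 shares = £0.81.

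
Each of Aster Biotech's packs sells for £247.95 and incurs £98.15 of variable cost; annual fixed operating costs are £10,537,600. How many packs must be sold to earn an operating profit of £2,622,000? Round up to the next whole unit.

87,848 packs

Contribution margin per unit = £247.95 − £98.15 = £149.80.
Required volume = (fixed costs + target profit) ÷ CM = (£10,537,600 + £2,622,000) ÷ £149.80 = 87,847.80, so 87,848 packs.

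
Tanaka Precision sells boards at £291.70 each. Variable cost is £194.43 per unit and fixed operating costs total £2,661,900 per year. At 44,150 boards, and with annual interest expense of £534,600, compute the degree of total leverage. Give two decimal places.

3.91

At 44,150 units, contribution = 44,150 × £97.27 = £4,294,470.50.
EBIT = £4,294,470.50 − £2,661,900 = £1,632,570.50. Interest = £534,600.00, so EBIT − I = £1,097,970.50.
DCL = contribution ÷ (EBIT − I) = £4,294,470.50 ÷ £1,097,970.50 = 3.9113.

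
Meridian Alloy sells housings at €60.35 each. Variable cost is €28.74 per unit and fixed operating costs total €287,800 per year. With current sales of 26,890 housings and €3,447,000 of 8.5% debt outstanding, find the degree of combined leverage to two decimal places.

Total contribution margin = 26,890 × €31.61 = €849,992.90.
Operating income = contribution − fixed costs = €849,992.90 − €287,800 = €562,192.90. Interest = €292,995.00.
DOL = €849,992.90 ÷ €562,192.90 = 1.5119; DFL = €562,192.90 ÷ €269,197.90 = 2.0884.
DCL = DOL × DFL = 1.5119 × 2.0884 = 3.1575.

3.16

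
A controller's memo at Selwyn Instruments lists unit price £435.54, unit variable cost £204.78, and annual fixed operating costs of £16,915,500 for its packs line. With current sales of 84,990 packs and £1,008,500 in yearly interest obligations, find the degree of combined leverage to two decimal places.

11.62

At 84,990 units, contribution = 84,990 × £230.76 = £19,612,292.40.
Subtracting fixed costs: EBIT = £19,612,292.40 − £16,915,500 = £2,696,792.40. Interest = £1,008,500.00.
DOL = £19,612,292.40 ÷ £2,696,792.40 = 7.2725; DFL = £2,696,792.40 ÷ £1,688,292.40 = 1.5973.
DCL = DOL × DFL = 7.2725 × 1.5973 = 11.6164.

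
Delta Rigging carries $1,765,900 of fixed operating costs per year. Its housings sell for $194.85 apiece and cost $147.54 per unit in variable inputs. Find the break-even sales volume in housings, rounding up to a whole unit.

37,327 housings

Contribution margin per unit = $194.85 − $147.54 = $47.31.
Units to break even: $1,765,900 ÷ $47.31 = 37,326.15, rounded up to 37,327.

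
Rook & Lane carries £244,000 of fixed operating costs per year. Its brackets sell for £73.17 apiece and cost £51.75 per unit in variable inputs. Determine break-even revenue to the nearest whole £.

£833,496

Contribution margin per unit = £73.17 − £51.75 = £21.42, a CM ratio of £21.42 ÷ £73.17 = 0.2927.
Break-even revenue = fixed costs × price ÷ CM = £244,000 × £73.17 ÷ £21.42 = £833,496.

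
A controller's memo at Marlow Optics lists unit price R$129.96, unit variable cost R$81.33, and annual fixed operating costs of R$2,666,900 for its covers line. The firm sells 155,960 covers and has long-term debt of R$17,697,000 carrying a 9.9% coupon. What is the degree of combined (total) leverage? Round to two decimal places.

2.40

At 155,960 units, contribution = 155,960 × R$48.63 = R$7,584,334.80.
Operating income = contribution − fixed costs = R$7,584,334.80 − R$2,666,900 = R$4,917,434.80. Interest = R$1,752,003.00.
DOL = R$7,584,334.80 ÷ R$4,917,434.80 = 1.5423; DFL = R$4,917,434.80 ÷ R$3,165,431.80 = 1.5535.
DCL = DOL × DFL = 1.5423 × 1.5535 = 2.3960.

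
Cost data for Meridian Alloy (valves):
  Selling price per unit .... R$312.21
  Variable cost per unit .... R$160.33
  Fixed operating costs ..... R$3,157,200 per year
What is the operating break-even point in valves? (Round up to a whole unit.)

Contribution margin per unit = R$312.21 − R$160.33 = R$151.88.
Break-even volume = fixed costs ÷ CM per unit = R$3,157,200 ÷ R$151.88 = 20,787.46, so 20,788 valves.

20,788 valves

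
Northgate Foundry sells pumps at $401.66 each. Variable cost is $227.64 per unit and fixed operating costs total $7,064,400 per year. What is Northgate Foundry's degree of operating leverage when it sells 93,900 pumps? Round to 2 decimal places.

1.76

At 93,900 units, contribution = 93,900 × $174.02 = $16,340,478.00.
Operating income = contribution − fixed costs = $16,340,478.00 − $7,064,400 = $9,276,078.00.
DOL = contribution ÷ EBIT = $16,340,478.00 ÷ $9,276,078.00 = 1.7616.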